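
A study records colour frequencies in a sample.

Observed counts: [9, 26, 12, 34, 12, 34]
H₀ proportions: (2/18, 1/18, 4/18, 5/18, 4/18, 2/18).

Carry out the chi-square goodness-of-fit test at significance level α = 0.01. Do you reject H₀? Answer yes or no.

n = 127; E_i = n·p_i = [14.11, 7.06, 28.22, 35.28, 28.22, 14.11]
χ² = (9−14.11)²/14.11 + (26−7.06)²/7.06 + (12−28.22)²/28.22 + (34−35.28)²/35.28 + (12−28.22)²/28.22 + (34−14.11)²/14.11 = 99.4457
df = 5
p-value (upper-tail) = 0.00000
At α=0.01: p < α → reject H₀

reject H₀: yes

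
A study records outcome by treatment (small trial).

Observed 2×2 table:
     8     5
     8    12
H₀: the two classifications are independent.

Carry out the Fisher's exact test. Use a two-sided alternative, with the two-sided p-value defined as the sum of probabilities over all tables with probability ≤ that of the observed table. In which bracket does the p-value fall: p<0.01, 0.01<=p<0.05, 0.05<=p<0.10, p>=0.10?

Margins: r₁=13, r₂=20, c₁=16, c₂=17, n=33
p_obs = C(13,8)·C(20,8)/C(33,16); sum pmf over tables with pmf ≤ p_obs
p-value (two-sided) = 0.29600
→ bracket: p>=0.10

p-value bracket: p>=0.10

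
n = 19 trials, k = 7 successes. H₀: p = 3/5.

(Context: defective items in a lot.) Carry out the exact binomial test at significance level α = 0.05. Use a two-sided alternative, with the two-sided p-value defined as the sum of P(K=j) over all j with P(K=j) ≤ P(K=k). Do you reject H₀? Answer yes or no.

Exact binomial: n=19, k=7, p₀=3/5=0.6000
P(X=j) = C(n,j)·p₀^j·(1−p₀)^(n−j); p = Σ P(X=j) over j with P(X=j) ≤ P(X=7)
p-value (two-sided) = 0.05819
At α=0.05: p ≥ α → fail to reject H₀

reject H₀: no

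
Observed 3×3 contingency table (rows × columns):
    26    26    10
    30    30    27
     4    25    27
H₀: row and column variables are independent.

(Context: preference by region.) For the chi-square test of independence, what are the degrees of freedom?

df = (r−1)(c−1) = (3−1)·(3−1) = 4

degrees of freedom = 4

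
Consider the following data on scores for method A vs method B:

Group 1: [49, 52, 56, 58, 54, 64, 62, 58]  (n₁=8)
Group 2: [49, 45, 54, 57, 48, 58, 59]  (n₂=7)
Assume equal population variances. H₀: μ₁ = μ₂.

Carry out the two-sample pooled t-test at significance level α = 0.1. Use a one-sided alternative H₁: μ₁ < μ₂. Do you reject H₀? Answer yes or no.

x̄₁=56.625, s₁=4.984, n₁=8
x̄₂=52.857, s₂=5.521, n₂=7
s_p² = [7·4.984² + 6·5.521²]/13 = 27.4409
SE = √(s_p²·(1/8+1/7)) = 2.7111
t = (56.625−52.857)/2.7111 = 1.3898
df = 13
p-value (one-sided, H₁ less) = 0.90603
At α=0.1: p ≥ α → fail to reject H₀

reject H₀: no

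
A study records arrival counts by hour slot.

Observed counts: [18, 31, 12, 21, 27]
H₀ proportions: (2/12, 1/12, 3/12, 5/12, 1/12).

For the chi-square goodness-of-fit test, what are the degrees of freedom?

df = k − 1 = 5 − 1 = 4

degrees of freedom = 4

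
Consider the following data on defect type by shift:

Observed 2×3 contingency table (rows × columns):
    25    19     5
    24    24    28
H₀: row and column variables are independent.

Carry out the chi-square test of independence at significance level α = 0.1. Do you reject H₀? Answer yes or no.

reject H₀: yes

Row totals [49, 76], col totals [49, 43, 33], n=125
χ² = (25−19.21)²/19.21 + (19−16.86)²/16.86 + (5−12.94)²/12.94 + (24−29.79)²/29.79 + (24−26.14)²/26.14 + (28−20.06)²/20.06 = 11.3287
df = 2
p-value (upper-tail) = 0.00347
At α=0.1: p < α → reject H₀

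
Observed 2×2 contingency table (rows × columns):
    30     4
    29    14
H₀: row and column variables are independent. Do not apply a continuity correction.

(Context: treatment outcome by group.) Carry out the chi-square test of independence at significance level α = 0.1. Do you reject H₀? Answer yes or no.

Row totals [34, 43], col totals [59, 18], n=77
χ² = (30−26.05)²/26.05 + (4−7.95)²/7.95 + (29−32.95)²/32.95 + (14−10.05)²/10.05 = 4.5832
df = 1
p-value (upper-tail) = 0.03229
At α=0.1: p < α → reject H₀

reject H₀: yes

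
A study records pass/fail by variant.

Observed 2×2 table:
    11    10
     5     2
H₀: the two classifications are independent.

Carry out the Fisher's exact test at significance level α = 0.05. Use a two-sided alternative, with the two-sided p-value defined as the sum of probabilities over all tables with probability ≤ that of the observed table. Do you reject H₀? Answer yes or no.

reject H₀: no

Margins: r₁=21, r₂=7, c₁=16, c₂=12, n=28
p_obs = C(21,11)·C(7,5)/C(28,16); sum pmf over tables with pmf ≤ p_obs
p-value (two-sided) = 0.66184
At α=0.05: p ≥ α → fail to reject H₀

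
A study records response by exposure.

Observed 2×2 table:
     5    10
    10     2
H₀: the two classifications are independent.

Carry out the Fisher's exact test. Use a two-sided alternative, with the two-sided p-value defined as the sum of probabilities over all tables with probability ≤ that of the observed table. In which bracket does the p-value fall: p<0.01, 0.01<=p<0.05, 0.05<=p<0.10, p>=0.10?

Margins: r₁=15, r₂=12, c₁=15, c₂=12, n=27
p_obs = C(15,5)·C(12,10)/C(27,15); sum pmf over tables with pmf ≤ p_obs
p-value (two-sided) = 0.01854
→ bracket: 0.01<=p<0.05

p-value bracket: 0.01<=p<0.05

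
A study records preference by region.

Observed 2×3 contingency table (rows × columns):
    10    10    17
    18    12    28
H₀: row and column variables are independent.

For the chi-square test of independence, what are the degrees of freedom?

degrees of freedom = 2

df = (r−1)(c−1) = (2−1)·(3−1) = 2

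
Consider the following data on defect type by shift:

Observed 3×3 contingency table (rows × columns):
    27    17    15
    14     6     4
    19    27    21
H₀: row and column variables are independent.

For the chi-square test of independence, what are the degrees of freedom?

degrees of freedom = 4

df = (r−1)(c−1) = (3−1)·(3−1) = 4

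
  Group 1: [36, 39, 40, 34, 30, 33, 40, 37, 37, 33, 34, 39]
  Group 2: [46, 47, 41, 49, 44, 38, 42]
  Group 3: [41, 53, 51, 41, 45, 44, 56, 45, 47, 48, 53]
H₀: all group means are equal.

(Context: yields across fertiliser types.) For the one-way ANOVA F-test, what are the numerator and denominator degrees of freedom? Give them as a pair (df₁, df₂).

k = 3 groups, N = 30 total
df = (k−1, N−k) = (3−1, 30−3) = (2, 27)

degrees of freedom = [2, 27]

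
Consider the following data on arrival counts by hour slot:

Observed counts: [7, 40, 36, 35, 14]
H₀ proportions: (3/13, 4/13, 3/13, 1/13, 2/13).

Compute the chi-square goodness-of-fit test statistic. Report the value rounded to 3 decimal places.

n = 132; E_i = n·p_i = [30.46, 40.62, 30.46, 10.15, 20.31]
χ² = (7−30.46)²/30.46 + (40−40.62)²/40.62 + (36−30.46)²/30.46 + (35−10.15)²/10.15 + (14−20.31)²/20.31 = 81.8434
df = 4

test statistic = 81.843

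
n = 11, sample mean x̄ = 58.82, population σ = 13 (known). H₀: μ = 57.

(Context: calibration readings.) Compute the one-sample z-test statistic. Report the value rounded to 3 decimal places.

SE = σ/√n = 13/√11 = 3.9196
z = (x̄−μ₀)/SE = (58.82−57)/3.9196 = 0.4643

test statistic = 0.464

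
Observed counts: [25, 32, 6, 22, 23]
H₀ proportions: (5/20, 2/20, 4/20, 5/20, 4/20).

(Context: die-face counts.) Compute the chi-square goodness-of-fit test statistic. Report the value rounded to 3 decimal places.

n = 108; E_i = n·p_i = [27.00, 10.80, 21.60, 27.00, 21.60]
χ² = (25−27.00)²/27.00 + (32−10.80)²/10.80 + (6−21.60)²/21.60 + (22−27.00)²/27.00 + (23−21.60)²/21.60 = 54.0463
df = 4

test statistic = 54.046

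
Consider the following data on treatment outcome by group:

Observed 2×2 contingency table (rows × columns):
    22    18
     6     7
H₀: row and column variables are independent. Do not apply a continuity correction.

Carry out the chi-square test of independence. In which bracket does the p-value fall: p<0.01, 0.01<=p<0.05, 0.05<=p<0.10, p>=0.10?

p-value bracket: p>=0.10

Row totals [40, 13], col totals [28, 25], n=53
χ² = (22−21.13)²/21.13 + (18−18.87)²/18.87 + (6−6.87)²/6.87 + (7−6.13)²/6.13 = 0.3081
df = 1
p-value (upper-tail) = 0.57885
→ bracket: p>=0.10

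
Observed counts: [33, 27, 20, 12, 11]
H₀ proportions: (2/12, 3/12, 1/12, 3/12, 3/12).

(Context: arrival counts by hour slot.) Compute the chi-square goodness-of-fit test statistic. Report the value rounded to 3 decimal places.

n = 103; E_i = n·p_i = [17.17, 25.75, 8.58, 25.75, 25.75]
χ² = (33−17.17)²/17.17 + (27−25.75)²/25.75 + (20−8.58)²/8.58 + (12−25.75)²/25.75 + (11−25.75)²/25.75 = 45.6408
df = 4

test statistic = 45.641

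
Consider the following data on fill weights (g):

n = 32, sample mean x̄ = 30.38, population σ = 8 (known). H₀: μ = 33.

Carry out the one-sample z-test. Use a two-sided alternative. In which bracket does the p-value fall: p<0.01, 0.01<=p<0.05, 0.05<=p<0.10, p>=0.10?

p-value bracket: 0.05<=p<0.10

SE = σ/√n = 8/√32 = 1.4142
z = (x̄−μ₀)/SE = (30.38−33)/1.4142 = -1.8526
p-value (two-sided) = 0.06394
→ bracket: 0.05<=p<0.10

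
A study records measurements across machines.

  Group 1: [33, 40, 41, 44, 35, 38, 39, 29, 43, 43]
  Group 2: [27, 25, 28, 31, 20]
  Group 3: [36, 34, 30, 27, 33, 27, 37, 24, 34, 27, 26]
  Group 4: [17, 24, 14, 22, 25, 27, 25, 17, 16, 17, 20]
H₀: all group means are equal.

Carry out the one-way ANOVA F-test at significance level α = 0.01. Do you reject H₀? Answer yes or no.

Group means [38.50, 26.20, 30.45, 20.36], grand mean 29.054
SSB = Σnᵢ(x̄ᵢ−x̄)² = 1785.319; SSW = ΣΣ(x−x̄ᵢ)² = 678.573
MSB = 1785.319/3 = 595.1064; MSW = 678.573/33 = 20.5628
F = MSB/MSW = 28.9409
df = (3, 33)
p-value (upper-tail) = 0.00000
At α=0.01: p < α → reject H₀

reject H₀: yes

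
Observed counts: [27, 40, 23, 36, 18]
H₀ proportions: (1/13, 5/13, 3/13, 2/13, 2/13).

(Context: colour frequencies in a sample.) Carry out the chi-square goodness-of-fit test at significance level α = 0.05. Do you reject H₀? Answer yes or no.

n = 144; E_i = n·p_i = [11.08, 55.38, 33.23, 22.15, 22.15]
χ² = (27−11.08)²/11.08 + (40−55.38)²/55.38 + (23−33.23)²/33.23 + (36−22.15)²/22.15 + (18−22.15)²/22.15 = 39.7454
df = 4
p-value (upper-tail) = 0.00000
At α=0.05: p < α → reject H₀

reject H₀: yes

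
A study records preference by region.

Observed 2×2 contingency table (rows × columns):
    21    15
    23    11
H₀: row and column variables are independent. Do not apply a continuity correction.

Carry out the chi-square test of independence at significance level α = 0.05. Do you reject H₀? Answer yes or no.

Row totals [36, 34], col totals [44, 26], n=70
χ² = (21−22.63)²/22.63 + (15−13.37)²/13.37 + (23−21.37)²/21.37 + (11−12.63)²/12.63 = 0.6497
df = 1
p-value (upper-tail) = 0.42023
At α=0.05: p ≥ α → fail to reject H₀

reject H₀: no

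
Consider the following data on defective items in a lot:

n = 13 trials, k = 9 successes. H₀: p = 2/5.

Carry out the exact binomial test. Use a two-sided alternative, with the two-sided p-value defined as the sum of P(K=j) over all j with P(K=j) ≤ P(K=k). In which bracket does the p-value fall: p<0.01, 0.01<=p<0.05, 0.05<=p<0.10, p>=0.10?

p-value bracket: 0.01<=p<0.05

Exact binomial: n=13, k=9, p₀=2/5=0.4000
P(X=j) = C(n,j)·p₀^j·(1−p₀)^(n−j); p = Σ P(X=j) over j with P(X=j) ≤ P(X=9)
p-value (two-sided) = 0.04471
→ bracket: 0.01<=p<0.05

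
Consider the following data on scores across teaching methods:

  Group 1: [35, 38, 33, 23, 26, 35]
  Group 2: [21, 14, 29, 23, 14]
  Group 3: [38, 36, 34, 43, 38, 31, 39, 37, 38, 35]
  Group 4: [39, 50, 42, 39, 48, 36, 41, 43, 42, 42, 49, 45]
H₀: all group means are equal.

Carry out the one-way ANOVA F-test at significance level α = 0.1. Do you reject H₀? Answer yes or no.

reject H₀: yes

Group means [31.67, 20.20, 36.90, 43.00], grand mean 35.636
SSB = Σnᵢ(x̄ᵢ−x̄)² = 1952.603; SSW = ΣΣ(x−x̄ᵢ)² = 629.033
MSB = 1952.603/3 = 650.8677; MSW = 629.033/29 = 21.6908
F = MSB/MSW = 30.0066
df = (3, 29)
p-value (upper-tail) = 0.00000
At α=0.1: p < α → reject H₀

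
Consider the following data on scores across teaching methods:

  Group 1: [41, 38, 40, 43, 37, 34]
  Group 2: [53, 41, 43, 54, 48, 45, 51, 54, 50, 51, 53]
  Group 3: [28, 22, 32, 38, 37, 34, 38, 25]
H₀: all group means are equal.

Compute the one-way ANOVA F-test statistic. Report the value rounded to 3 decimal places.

test statistic = 31.159

Group means [38.83, 49.36, 31.75], grand mean 41.200
SSB = Σnᵢ(x̄ᵢ−x̄)² = 1481.121; SSW = ΣΣ(x−x̄ᵢ)² = 522.879
MSB = 1481.121/2 = 740.5606; MSW = 522.879/22 = 23.7672
F = MSB/MSW = 31.1589
df = (2, 22)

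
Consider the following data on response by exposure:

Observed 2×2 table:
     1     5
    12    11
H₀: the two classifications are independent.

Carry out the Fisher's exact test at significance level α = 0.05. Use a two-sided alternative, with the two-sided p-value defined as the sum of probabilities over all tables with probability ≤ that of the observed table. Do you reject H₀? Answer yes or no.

reject H₀: no

Margins: r₁=6, r₂=23, c₁=13, c₂=16, n=29
p_obs = C(6,1)·C(23,12)/C(29,13); sum pmf over tables with pmf ≤ p_obs
p-value (two-sided) = 0.18336
At α=0.05: p ≥ α → fail to reject H₀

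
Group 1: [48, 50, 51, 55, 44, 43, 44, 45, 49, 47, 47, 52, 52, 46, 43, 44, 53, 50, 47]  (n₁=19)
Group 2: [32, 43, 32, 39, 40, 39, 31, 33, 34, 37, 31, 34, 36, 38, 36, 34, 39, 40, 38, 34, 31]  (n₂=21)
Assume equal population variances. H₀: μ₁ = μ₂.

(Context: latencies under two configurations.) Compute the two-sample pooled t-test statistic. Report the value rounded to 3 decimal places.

test statistic = 10.719

x̄₁=47.895, s₁=3.635, n₁=19
x̄₂=35.762, s₂=3.520, n₂=21
s_p² = [18·3.635² + 20·3.520²]/38 = 12.7789
SE = √(s_p²·(1/19+1/21)) = 1.1319
t = (47.895−35.762)/1.1319 = 10.7194
df = 38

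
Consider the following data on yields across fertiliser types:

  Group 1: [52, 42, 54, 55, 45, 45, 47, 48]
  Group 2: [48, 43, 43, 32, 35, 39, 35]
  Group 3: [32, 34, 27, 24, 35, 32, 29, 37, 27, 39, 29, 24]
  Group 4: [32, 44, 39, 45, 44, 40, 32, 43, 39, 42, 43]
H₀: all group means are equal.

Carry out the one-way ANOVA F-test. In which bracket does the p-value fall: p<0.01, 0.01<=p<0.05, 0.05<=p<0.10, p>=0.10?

Group means [48.50, 39.29, 30.75, 40.27], grand mean 38.816
SSB = Σnᵢ(x̄ᵢ−x̄)² = 1555.850; SSW = ΣΣ(x−x̄ᵢ)² = 819.860
MSB = 1555.850/3 = 518.6167; MSW = 819.860/34 = 24.1135
F = MSB/MSW = 21.5073
df = (3, 34)
p-value (upper-tail) = 0.00000
→ bracket: p<0.01

p-value bracket: p<0.01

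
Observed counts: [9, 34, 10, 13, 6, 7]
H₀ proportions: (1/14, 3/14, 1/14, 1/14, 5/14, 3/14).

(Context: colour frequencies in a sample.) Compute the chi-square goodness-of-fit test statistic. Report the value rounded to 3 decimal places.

test statistic = 55.483

n = 79; E_i = n·p_i = [5.64, 16.93, 5.64, 5.64, 28.21, 16.93]
χ² = (9−5.64)²/5.64 + (34−16.93)²/16.93 + (10−5.64)²/5.64 + (13−5.64)²/5.64 + (6−28.21)²/28.21 + (7−16.93)²/16.93 = 55.4827
df = 5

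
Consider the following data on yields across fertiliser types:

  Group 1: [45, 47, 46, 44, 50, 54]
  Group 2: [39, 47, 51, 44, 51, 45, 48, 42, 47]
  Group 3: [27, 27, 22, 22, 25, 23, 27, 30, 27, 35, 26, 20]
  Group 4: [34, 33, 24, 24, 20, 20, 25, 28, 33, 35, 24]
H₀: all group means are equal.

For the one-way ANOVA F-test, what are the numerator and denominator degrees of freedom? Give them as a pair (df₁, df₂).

degrees of freedom = [3, 34]

k = 4 groups, N = 38 total
df = (k−1, N−k) = (4−1, 38−4) = (3, 34)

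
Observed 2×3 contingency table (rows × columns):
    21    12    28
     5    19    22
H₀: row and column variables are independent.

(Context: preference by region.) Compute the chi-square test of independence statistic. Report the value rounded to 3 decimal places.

Row totals [61, 46], col totals [26, 31, 50], n=107
χ² = (21−14.82)²/14.82 + (12−17.67)²/17.67 + (28−28.50)²/28.50 + (5−11.18)²/11.18 + (19−13.33)²/13.33 + (22−21.50)²/21.50 = 10.2453
df = 2

test statistic = 10.245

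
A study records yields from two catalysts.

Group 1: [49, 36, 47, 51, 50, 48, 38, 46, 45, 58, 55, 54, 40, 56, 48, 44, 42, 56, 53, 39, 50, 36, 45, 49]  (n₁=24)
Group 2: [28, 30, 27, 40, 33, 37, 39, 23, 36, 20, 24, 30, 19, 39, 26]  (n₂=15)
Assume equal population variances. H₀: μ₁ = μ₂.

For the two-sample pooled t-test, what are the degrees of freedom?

degrees of freedom = 37

df = n₁ + n₂ − 2 = 24 + 15 − 2 = 37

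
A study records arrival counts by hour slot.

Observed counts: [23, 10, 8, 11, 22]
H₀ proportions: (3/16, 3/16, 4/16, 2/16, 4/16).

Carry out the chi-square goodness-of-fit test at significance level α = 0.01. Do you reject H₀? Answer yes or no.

reject H₀: yes

n = 74; E_i = n·p_i = [13.88, 13.88, 18.50, 9.25, 18.50]
χ² = (23−13.88)²/13.88 + (10−13.88)²/13.88 + (8−18.50)²/18.50 + (11−9.25)²/9.25 + (22−18.50)²/18.50 = 14.0360
df = 4
p-value (upper-tail) = 0.00718
At α=0.01: p < α → reject H₀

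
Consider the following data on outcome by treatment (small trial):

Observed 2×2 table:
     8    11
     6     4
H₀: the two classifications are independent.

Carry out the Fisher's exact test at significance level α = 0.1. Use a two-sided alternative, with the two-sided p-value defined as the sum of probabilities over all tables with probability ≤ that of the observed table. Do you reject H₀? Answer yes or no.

reject H₀: no

Margins: r₁=19, r₂=10, c₁=14, c₂=15, n=29
p_obs = C(19,8)·C(10,6)/C(29,14); sum pmf over tables with pmf ≤ p_obs
p-value (two-sided) = 0.44973
At α=0.1: p ≥ α → fail to reject H₀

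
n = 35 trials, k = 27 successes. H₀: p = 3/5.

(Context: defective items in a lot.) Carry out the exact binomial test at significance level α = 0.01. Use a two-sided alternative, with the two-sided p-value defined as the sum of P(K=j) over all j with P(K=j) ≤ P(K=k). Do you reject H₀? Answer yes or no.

reject H₀: no

Exact binomial: n=35, k=27, p₀=3/5=0.6000
P(X=j) = C(n,j)·p₀^j·(1−p₀)^(n−j); p = Σ P(X=j) over j with P(X=j) ≤ P(X=27)
p-value (two-sided) = 0.03921
At α=0.01: p ≥ α → fail to reject H₀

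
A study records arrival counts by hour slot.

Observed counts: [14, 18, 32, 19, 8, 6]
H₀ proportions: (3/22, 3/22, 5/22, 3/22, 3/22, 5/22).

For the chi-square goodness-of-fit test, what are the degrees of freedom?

df = k − 1 = 6 − 1 = 5

degrees of freedom = 5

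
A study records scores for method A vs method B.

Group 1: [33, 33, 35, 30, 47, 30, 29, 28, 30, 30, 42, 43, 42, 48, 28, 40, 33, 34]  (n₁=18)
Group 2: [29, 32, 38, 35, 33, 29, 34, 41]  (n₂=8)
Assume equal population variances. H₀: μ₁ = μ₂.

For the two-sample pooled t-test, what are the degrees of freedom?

df = n₁ + n₂ − 2 = 18 + 8 − 2 = 24

degrees of freedom = 24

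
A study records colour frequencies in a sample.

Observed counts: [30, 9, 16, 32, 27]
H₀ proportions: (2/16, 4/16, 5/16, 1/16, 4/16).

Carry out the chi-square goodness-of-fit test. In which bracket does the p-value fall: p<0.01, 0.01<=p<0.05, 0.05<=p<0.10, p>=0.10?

p-value bracket: p<0.01

n = 114; E_i = n·p_i = [14.25, 28.50, 35.62, 7.12, 28.50]
χ² = (30−14.25)²/14.25 + (9−28.50)²/28.50 + (16−35.62)²/35.62 + (32−7.12)²/7.12 + (27−28.50)²/28.50 = 128.4842
df = 4
p-value (upper-tail) = 0.00000
→ bracket: p<0.01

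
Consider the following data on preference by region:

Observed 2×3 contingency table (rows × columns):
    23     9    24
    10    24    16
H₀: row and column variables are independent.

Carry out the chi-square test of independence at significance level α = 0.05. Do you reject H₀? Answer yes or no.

Row totals [56, 50], col totals [33, 33, 40], n=106
χ² = (23−17.43)²/17.43 + (9−17.43)²/17.43 + (24−21.13)²/21.13 + (10−15.57)²/15.57 + (24−15.57)²/15.57 + (16−18.87)²/18.87 = 13.2422
df = 2
p-value (upper-tail) = 0.00133
At α=0.05: p < α → reject H₀

reject H₀: yes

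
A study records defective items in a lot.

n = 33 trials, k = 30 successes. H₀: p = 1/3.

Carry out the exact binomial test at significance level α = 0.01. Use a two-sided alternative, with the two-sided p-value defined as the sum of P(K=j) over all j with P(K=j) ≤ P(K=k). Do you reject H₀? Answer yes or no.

Exact binomial: n=33, k=30, p₀=1/3=0.3333
P(X=j) = C(n,j)·p₀^j·(1−p₀)^(n−j); p = Σ P(X=j) over j with P(X=j) ≤ P(X=30)
p-value (two-sided) = 0.00000
At α=0.01: p < α → reject H₀

reject H₀: yes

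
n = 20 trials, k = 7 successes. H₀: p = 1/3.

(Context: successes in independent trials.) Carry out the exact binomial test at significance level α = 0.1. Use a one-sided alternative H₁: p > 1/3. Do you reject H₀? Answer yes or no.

Exact binomial: n=20, k=7, p₀=1/3=0.3333
P(X≥7) from Σ C(n,i)·p₀^i·(1−p₀)^(n−i)
p-value (one-sided, H₁ greater) = 0.52066
At α=0.1: p ≥ α → fail to reject H₀

reject H₀: no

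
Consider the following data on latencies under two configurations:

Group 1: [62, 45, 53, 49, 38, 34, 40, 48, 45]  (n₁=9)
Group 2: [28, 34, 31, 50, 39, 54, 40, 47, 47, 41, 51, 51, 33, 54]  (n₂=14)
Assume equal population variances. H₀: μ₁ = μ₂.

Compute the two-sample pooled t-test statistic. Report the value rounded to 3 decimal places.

test statistic = 0.844

x̄₁=46.000, s₁=8.396, n₁=9
x̄₂=42.857, s₂=8.900, n₂=14
s_p² = [8·8.396² + 13·8.900²]/21 = 75.8912
SE = √(s_p²·(1/9+1/14)) = 3.7220
t = (46.000−42.857)/3.7220 = 0.8444
df = 21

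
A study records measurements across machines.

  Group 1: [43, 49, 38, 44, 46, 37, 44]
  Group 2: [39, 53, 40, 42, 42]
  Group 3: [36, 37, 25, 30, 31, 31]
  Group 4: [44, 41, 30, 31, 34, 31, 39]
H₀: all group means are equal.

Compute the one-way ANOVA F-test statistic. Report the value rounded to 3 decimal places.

test statistic = 7.919

Group means [43.00, 43.20, 31.67, 35.71], grand mean 38.280
SSB = Σnᵢ(x̄ᵢ−x̄)² = 585.478; SSW = ΣΣ(x−x̄ᵢ)² = 517.562
MSB = 585.478/3 = 195.1594; MSW = 517.562/21 = 24.6458
F = MSB/MSW = 7.9186
df = (3, 21)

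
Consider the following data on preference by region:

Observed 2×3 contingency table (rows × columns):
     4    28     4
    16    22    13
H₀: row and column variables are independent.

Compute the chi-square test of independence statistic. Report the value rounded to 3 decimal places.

test statistic = 10.408

Row totals [36, 51], col totals [20, 50, 17], n=87
χ² = (4−8.28)²/8.28 + (28−20.69)²/20.69 + (4−7.03)²/7.03 + (16−11.72)²/11.72 + (22−29.31)²/29.31 + (13−9.97)²/9.97 = 10.4079
df = 2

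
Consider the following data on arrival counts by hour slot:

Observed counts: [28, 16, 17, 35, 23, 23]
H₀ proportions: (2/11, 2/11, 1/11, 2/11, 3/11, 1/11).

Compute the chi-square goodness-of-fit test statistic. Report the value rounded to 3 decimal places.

test statistic = 22.755

n = 142; E_i = n·p_i = [25.82, 25.82, 12.91, 25.82, 38.73, 12.91]
χ² = (28−25.82)²/25.82 + (16−25.82)²/25.82 + (17−12.91)²/12.91 + (35−25.82)²/25.82 + (23−38.73)²/38.73 + (23−12.91)²/12.91 = 22.7547
df = 5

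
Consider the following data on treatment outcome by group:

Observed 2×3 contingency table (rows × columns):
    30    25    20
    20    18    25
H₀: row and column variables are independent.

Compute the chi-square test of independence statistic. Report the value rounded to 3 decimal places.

test statistic = 2.672

Row totals [75, 63], col totals [50, 43, 45], n=138
χ² = (30−27.17)²/27.17 + (25−23.37)²/23.37 + (20−24.46)²/24.46 + (20−22.83)²/22.83 + (18−19.63)²/19.63 + (25−20.54)²/20.54 = 2.6718
df = 2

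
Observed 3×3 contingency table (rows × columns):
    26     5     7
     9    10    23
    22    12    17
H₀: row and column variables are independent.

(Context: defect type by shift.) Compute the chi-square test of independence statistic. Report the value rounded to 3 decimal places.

test statistic = 19.065

Row totals [38, 42, 51], col totals [57, 27, 47], n=131
χ² = (26−16.53)²/16.53 + (5−7.83)²/7.83 + (7−13.63)²/13.63 + (9−18.27)²/18.27 + (10−8.66)²/8.66 + (23−15.07)²/15.07 + (22−22.19)²/22.19 + (12−10.51)²/10.51 + (17−18.30)²/18.30 = 19.0654
df = 4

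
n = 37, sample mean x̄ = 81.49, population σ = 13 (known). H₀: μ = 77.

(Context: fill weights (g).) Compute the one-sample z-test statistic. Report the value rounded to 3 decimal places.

SE = σ/√n = 13/√37 = 2.1372
z = (x̄−μ₀)/SE = (81.49−77)/2.1372 = 2.1009

test statistic = 2.101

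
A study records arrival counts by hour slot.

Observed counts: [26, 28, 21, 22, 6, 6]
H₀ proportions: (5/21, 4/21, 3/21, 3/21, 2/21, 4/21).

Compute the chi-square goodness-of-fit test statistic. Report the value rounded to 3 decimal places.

n = 109; E_i = n·p_i = [25.95, 20.76, 15.57, 15.57, 10.38, 20.76]
χ² = (26−25.95)²/25.95 + (28−20.76)²/20.76 + (21−15.57)²/15.57 + (22−15.57)²/15.57 + (6−10.38)²/10.38 + (6−20.76)²/20.76 = 19.4147
df = 5

test statistic = 19.415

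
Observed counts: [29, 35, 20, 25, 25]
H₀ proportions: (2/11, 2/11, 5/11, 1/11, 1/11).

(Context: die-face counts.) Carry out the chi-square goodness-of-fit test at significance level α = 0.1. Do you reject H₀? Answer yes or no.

n = 134; E_i = n·p_i = [24.36, 24.36, 60.91, 12.18, 12.18]
χ² = (29−24.36)²/24.36 + (35−24.36)²/24.36 + (20−60.91)²/60.91 + (25−12.18)²/12.18 + (25−12.18)²/12.18 = 59.9776
df = 4
p-value (upper-tail) = 0.00000
At α=0.1: p < α → reject H₀

reject H₀: yes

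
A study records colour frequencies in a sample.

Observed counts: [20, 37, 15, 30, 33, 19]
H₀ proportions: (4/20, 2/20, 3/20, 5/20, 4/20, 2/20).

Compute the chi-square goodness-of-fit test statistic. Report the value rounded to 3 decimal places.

test statistic = 39.799

n = 154; E_i = n·p_i = [30.80, 15.40, 23.10, 38.50, 30.80, 15.40]
χ² = (20−30.80)²/30.80 + (37−15.40)²/15.40 + (15−23.10)²/23.10 + (30−38.50)²/38.50 + (33−30.80)²/30.80 + (19−15.40)²/15.40 = 39.7987
df = 5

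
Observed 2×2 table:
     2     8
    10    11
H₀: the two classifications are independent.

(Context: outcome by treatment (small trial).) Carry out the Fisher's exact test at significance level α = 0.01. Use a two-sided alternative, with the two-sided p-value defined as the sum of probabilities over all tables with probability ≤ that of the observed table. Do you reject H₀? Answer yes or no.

Margins: r₁=10, r₂=21, c₁=12, c₂=19, n=31
p_obs = C(10,2)·C(21,10)/C(31,12); sum pmf over tables with pmf ≤ p_obs
p-value (two-sided) = 0.23961
At α=0.01: p ≥ α → fail to reject H₀

reject H₀: no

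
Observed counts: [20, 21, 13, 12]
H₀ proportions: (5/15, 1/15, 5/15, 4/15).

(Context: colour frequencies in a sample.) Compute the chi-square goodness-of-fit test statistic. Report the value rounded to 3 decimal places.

n = 66; E_i = n·p_i = [22.00, 4.40, 22.00, 17.60]
χ² = (20−22.00)²/22.00 + (21−4.40)²/4.40 + (13−22.00)²/22.00 + (12−17.60)²/17.60 = 68.2727
df = 3

test statistic = 68.273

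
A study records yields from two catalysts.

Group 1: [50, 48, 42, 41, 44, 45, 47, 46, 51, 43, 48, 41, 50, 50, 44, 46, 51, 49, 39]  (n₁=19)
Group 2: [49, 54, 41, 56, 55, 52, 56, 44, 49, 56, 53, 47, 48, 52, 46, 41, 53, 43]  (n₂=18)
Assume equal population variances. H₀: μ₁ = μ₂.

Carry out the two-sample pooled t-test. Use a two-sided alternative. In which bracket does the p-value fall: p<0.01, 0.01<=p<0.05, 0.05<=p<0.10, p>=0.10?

x̄₁=46.053, s₁=3.719, n₁=19
x̄₂=49.722, s₂=5.154, n₂=18
s_p² = [18·3.719² + 17·5.154²]/35 = 20.0160
SE = √(s_p²·(1/19+1/18)) = 1.4716
t = (46.053−49.722)/1.4716 = -2.4937
df = 35
p-value (two-sided) = 0.01752
→ bracket: 0.01<=p<0.05

p-value bracket: 0.01<=p<0.05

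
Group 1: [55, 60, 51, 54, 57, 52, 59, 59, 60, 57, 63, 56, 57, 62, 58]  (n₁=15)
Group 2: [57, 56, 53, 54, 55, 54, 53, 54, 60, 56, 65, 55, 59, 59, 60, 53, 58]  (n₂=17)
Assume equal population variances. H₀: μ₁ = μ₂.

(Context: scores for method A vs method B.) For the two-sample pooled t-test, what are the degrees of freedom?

df = n₁ + n₂ − 2 = 15 + 17 − 2 = 30

degrees of freedom = 30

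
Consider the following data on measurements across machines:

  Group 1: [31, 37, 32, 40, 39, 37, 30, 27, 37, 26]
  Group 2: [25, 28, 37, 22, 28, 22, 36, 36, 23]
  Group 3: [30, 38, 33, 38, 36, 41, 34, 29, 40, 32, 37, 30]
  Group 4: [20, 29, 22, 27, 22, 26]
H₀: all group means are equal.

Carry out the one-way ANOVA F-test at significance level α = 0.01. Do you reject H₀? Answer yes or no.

Group means [33.60, 28.56, 34.83, 24.33], grand mean 31.270
SSB = Σnᵢ(x̄ᵢ−x̄)² = 561.675; SSW = ΣΣ(x−x̄ᵢ)² = 785.622
MSB = 561.675/3 = 187.2250; MSW = 785.622/33 = 23.8067
F = MSB/MSW = 7.8644
df = (3, 33)
p-value (upper-tail) = 0.00043
At α=0.01: p < α → reject H₀

reject H₀: yes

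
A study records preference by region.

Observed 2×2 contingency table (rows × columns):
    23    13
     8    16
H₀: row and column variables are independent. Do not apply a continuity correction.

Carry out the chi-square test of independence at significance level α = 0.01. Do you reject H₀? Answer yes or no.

Row totals [36, 24], col totals [31, 29], n=60
χ² = (23−18.60)²/18.60 + (13−17.40)²/17.40 + (8−12.40)²/12.40 + (16−11.60)²/11.60 = 5.3838
df = 1
p-value (upper-tail) = 0.02033
At α=0.01: p ≥ α → fail to reject H₀

reject H₀: no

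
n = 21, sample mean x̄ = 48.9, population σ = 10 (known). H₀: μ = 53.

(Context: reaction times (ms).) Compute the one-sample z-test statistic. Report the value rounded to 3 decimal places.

SE = σ/√n = 10/√21 = 2.1822
z = (x̄−μ₀)/SE = (48.9−53)/2.1822 = -1.8789

test statistic = -1.879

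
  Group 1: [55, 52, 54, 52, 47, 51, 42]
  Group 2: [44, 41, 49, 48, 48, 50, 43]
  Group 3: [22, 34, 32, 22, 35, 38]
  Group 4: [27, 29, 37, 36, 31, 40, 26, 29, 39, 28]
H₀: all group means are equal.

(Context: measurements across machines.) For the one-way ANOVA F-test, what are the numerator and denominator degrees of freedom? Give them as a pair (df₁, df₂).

k = 4 groups, N = 30 total
df = (k−1, N−k) = (4−1, 30−4) = (3, 26)

degrees of freedom = [3, 26]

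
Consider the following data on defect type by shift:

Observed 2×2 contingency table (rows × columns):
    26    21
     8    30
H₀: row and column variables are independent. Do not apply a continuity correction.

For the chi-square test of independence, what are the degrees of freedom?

df = (r−1)(c−1) = (2−1)·(2−1) = 1

degrees of freedom = 1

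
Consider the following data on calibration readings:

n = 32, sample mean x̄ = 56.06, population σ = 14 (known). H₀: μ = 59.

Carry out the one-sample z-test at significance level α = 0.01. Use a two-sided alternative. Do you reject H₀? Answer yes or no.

SE = σ/√n = 14/√32 = 2.4749
z = (x̄−μ₀)/SE = (56.06−59)/2.4749 = -1.1879
p-value (two-sided) = 0.23486
At α=0.01: p ≥ α → fail to reject H₀

reject H₀: no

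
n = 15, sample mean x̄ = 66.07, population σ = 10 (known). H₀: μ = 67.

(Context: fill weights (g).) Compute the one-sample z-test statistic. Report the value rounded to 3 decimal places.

SE = σ/√n = 10/√15 = 2.5820
z = (x̄−μ₀)/SE = (66.07−67)/2.5820 = -0.3602

test statistic = -0.360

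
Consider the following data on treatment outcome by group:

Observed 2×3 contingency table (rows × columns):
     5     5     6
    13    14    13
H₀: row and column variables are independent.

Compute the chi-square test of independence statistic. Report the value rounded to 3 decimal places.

test statistic = 0.137

Row totals [16, 40], col totals [18, 19, 19], n=56
χ² = (5−5.14)²/5.14 + (5−5.43)²/5.43 + (6−5.43)²/5.43 + (13−12.86)²/12.86 + (14−13.57)²/13.57 + (13−13.57)²/13.57 = 0.1371
df = 2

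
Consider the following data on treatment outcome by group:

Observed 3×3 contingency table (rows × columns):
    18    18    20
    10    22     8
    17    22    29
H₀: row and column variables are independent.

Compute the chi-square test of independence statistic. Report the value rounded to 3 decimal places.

Row totals [56, 40, 68], col totals [45, 62, 57], n=164
χ² = (18−15.37)²/15.37 + (18−21.17)²/21.17 + (20−19.46)²/19.46 + (10−10.98)²/10.98 + (22−15.12)²/15.12 + (8−13.90)²/13.90 + (17−18.66)²/18.66 + (22−25.71)²/25.71 + (29−23.63)²/23.63 = 8.5626
df = 4

test statistic = 8.563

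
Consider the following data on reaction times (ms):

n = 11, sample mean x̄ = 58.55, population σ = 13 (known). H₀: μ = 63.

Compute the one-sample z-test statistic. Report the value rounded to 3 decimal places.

test statistic = -1.135

SE = σ/√n = 13/√11 = 3.9196
z = (x̄−μ₀)/SE = (58.55−63)/3.9196 = -1.1353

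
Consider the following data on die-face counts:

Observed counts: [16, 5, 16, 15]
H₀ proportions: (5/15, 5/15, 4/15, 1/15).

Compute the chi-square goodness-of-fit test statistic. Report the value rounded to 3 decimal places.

n = 52; E_i = n·p_i = [17.33, 17.33, 13.87, 3.47]
χ² = (16−17.33)²/17.33 + (5−17.33)²/17.33 + (16−13.87)²/13.87 + (15−3.47)²/3.47 = 47.5769
df = 3

test statistic = 47.577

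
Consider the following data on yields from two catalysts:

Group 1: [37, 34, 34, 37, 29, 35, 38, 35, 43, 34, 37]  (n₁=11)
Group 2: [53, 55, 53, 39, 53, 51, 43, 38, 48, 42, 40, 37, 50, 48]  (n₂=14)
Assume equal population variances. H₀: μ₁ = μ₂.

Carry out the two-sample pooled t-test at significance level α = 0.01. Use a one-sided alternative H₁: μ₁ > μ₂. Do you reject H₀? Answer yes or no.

x̄₁=35.727, s₁=3.438, n₁=11
x̄₂=46.429, s₂=6.382, n₂=14
s_p² = [10·3.438² + 13·6.382²]/23 = 28.1570
SE = √(s_p²·(1/11+1/14)) = 2.1380
t = (35.727−46.429)/2.1380 = -5.0053
df = 23
p-value (one-sided, H₁ greater) = 0.99998
At α=0.01: p ≥ α → fail to reject H₀

reject H₀: no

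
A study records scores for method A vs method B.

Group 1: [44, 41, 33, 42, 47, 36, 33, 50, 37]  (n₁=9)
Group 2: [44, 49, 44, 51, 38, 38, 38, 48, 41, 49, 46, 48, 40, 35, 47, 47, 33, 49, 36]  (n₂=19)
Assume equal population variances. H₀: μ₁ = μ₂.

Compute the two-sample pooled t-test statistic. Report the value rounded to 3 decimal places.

test statistic = -1.238

x̄₁=40.333, s₁=6.042, n₁=9
x̄₂=43.211, s₂=5.603, n₂=19
s_p² = [8·6.042² + 18·5.603²]/26 = 32.9676
SE = √(s_p²·(1/9+1/19)) = 2.3234
t = (40.333−43.211)/2.3234 = -1.2384
df = 26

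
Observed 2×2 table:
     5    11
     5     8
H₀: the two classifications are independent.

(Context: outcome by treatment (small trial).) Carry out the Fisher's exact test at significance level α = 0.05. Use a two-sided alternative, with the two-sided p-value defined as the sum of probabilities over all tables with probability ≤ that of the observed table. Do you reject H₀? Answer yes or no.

reject H₀: no

Margins: r₁=16, r₂=13, c₁=10, c₂=19, n=29
p_obs = C(16,5)·C(13,5)/C(29,10); sum pmf over tables with pmf ≤ p_obs
p-value (two-sided) = 0.71414
At α=0.05: p ≥ α → fail to reject H₀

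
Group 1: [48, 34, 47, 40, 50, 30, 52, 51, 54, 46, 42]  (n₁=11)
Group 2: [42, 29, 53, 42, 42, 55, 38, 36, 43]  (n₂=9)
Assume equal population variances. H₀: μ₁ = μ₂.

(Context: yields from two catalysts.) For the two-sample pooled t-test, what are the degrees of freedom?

degrees of freedom = 18

df = n₁ + n₂ − 2 = 11 + 9 − 2 = 18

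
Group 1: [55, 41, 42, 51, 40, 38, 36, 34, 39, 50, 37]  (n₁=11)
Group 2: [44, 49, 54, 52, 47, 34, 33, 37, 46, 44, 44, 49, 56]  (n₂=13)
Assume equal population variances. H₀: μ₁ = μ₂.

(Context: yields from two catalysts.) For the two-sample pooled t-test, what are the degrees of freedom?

df = n₁ + n₂ − 2 = 11 + 13 − 2 = 22

degrees of freedom = 22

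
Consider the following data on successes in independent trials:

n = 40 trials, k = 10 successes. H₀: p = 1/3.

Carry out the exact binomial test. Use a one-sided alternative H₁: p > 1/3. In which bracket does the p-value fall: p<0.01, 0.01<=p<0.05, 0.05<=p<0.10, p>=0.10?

Exact binomial: n=40, k=10, p₀=1/3=0.3333
P(X≥10) from Σ C(n,i)·p₀^i·(1−p₀)^(n−i)
p-value (one-sided, H₁ greater) = 0.90343
→ bracket: p>=0.10

p-value bracket: p>=0.10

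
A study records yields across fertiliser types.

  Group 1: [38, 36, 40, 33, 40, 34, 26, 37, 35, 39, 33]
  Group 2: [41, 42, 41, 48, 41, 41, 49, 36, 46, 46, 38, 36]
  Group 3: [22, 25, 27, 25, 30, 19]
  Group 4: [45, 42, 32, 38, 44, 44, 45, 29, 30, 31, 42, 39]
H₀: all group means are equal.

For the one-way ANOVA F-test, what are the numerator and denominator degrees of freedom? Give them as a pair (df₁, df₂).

degrees of freedom = [3, 37]

k = 4 groups, N = 41 total
df = (k−1, N−k) = (4−1, 41−4) = (3, 37)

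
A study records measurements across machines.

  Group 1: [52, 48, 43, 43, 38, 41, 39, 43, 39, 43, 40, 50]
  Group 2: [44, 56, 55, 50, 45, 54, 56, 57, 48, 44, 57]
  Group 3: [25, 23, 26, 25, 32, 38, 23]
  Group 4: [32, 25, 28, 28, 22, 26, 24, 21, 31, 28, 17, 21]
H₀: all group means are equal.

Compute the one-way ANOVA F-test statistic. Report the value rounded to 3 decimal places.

Group means [43.25, 51.45, 27.43, 25.25], grand mean 37.619
SSB = Σnᵢ(x̄ᵢ−x̄)² = 5048.963; SSW = ΣΣ(x−x̄ᵢ)² = 916.942
MSB = 5048.963/3 = 1682.9877; MSW = 916.942/38 = 24.1300
F = MSB/MSW = 69.7466
df = (3, 38)

test statistic = 69.747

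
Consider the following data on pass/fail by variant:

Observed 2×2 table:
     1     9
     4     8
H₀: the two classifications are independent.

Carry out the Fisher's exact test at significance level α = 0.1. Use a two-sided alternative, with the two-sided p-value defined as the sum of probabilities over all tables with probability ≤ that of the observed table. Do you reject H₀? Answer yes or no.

Margins: r₁=10, r₂=12, c₁=5, c₂=17, n=22
p_obs = C(10,1)·C(12,4)/C(22,5); sum pmf over tables with pmf ≤ p_obs
p-value (two-sided) = 0.32331
At α=0.1: p ≥ α → fail to reject H₀

reject H₀: no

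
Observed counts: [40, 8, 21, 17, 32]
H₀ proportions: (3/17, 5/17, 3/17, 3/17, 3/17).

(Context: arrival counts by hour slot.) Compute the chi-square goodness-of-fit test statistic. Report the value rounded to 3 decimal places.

test statistic = 44.912

n = 118; E_i = n·p_i = [20.82, 34.71, 20.82, 20.82, 20.82]
χ² = (40−20.82)²/20.82 + (8−34.71)²/34.71 + (21−20.82)²/20.82 + (17−20.82)²/20.82 + (32−20.82)²/20.82 = 44.9119
df = 4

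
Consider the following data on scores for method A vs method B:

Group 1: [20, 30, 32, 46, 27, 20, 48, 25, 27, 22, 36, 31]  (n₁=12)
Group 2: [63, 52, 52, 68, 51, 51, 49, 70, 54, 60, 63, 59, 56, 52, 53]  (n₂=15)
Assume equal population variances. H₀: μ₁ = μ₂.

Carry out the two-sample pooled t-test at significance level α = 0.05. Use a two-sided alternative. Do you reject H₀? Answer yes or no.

x̄₁=30.333, s₁=9.178, n₁=12
x̄₂=56.867, s₂=6.610, n₂=15
s_p² = [11·9.178² + 14·6.610²]/25 = 61.5360
SE = √(s_p²·(1/12+1/15)) = 3.0382
t = (30.333−56.867)/3.0382 = -8.7334
df = 25
p-value (two-sided) = 0.00000
At α=0.05: p < α → reject H₀

reject H₀: yes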